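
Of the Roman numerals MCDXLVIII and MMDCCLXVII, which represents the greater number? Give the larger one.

MCDXLVIII = 1448
MMDCCLXVII = 2767
2767 is larger

MMDCCLXVII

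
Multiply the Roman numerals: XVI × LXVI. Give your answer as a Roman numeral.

XVI = 16
LXVI = 66
16 × 66 = 1056

MLVI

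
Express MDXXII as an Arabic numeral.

MDXXII: M=1000, D=500, X=10, X=10, I=1, I=1
1000 + 500 + 10 + 10 + 1 + 1 = 1522

1522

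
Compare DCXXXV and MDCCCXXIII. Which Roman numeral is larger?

DCXXXV = 635
MDCCCXXIII = 1823
1823 is larger

MDCCCXXIII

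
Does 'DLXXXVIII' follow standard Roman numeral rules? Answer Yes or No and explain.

'DLXXXVIII': Check the rules: uses only the symbols I, V, X, L, C, D, M; no symbol is repeated more than three times in a row; V, L and D each appear at most once; no smaller symbol precedes a larger one (values never increase from left to right). Value: D (500) + L (50) + X (10) + X (10) + X (10) + V (5) + I (1) + I (1) + I (1) = 588. So it is a valid standard Roman numeral.

Yes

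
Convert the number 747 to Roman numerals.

Convert 747 to Roman numerals:
  747 contains 1×500 (D)
  247 contains 2×100 (CC)
  47 contains 1×40 (XL)
  7 contains 1×5 (V)
  2 contains 2×1 (II)

DCCXLVII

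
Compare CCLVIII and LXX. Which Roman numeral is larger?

CCLVIII = 258
LXX = 70
258 is larger

CCLVIII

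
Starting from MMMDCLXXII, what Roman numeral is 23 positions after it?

MMMDCLXXII = 3672
3672 + 23 = 3695

MMMDCXCV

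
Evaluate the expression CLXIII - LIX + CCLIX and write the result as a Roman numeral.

CLXIII = 163, LIX = 59, CCLIX = 259
163 - 59 = 104
104 + 259 = 363

CCCLXIII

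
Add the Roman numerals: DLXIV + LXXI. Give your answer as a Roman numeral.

DLXIV = 564
LXXI = 71
564 + 71 = 635

DCXXXV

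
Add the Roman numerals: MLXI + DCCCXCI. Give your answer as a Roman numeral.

MLXI = 1061
DCCCXCI = 891
1061 + 891 = 1952

MCMLII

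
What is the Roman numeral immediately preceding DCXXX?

DCXXX = 630, so the previous integer is 630 - 1 = 629

DCXXIX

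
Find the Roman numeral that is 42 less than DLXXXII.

DLXXXII = 582
582 - 42 = 540

DXL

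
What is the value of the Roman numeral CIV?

CIV: C=100, IV=4
100 + 4 = 104

104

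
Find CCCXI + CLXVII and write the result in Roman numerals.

CCCXI = 311
CLXVII = 167
311 + 167 = 478

CDLXXVIII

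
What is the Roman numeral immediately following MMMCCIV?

MMMCCIV = 3204, so the next integer is 3204 + 1 = 3205

MMMCCV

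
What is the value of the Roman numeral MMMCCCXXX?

MMMCCCXXX: M=1000, M=1000, M=1000, C=100, C=100, C=100, X=10, X=10, X=10
1000 + 1000 + 1000 + 100 + 100 + 100 + 10 + 10 + 10 = 3330

3330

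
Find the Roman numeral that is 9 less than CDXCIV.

CDXCIV = 494
494 - 9 = 485

CDLXXXV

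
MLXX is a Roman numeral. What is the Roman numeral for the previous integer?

MLXX = 1070; previous is 1069

MLXIX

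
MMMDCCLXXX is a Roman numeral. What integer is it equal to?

MMMDCCLXXX: M=1000, M=1000, M=1000, D=500, C=100, C=100, L=50, X=10, X=10, X=10
1000 + 1000 + 1000 + 500 + 100 + 100 + 50 + 10 + 10 + 10 = 3780

3780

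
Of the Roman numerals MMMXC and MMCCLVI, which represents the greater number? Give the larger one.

MMMXC = 3090
MMCCLVI = 2256
3090 is larger

MMMXC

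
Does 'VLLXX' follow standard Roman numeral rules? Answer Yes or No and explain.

'VLLXX': L should not appear more than once

No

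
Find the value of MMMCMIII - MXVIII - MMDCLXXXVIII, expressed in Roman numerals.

MMMCMIII = 3903, MXVIII = 1018, MMDCLXXXVIII = 2688
3903 - 1018 = 2885
2885 - 2688 = 197

CXCVII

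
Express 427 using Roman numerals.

Convert 427 to Roman numerals:
  427 contains 1×400 (CD)
  27 contains 2×10 (XX)
  7 contains 1×5 (V)
  2 contains 2×1 (II)

CDXXVII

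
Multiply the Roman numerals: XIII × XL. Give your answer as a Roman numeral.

XIII = 13
XL = 40
13 × 40 = 520

DXX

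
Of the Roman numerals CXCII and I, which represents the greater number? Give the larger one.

CXCII = 192
I = 1
192 is larger

CXCII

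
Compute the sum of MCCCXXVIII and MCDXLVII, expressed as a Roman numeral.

MCCCXXVIII = 1328
MCDXLVII = 1447
1328 + 1447 = 2775

MMDCCLXXV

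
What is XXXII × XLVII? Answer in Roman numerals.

XXXII = 32
XLVII = 47
32 × 47 = 1504

MDIV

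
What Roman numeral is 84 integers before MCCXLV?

MCCXLV = 1245
1245 - 84 = 1161

MCLXI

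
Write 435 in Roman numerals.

Convert 435 to Roman numerals:
  435 contains 1×400 (CD)
  35 contains 3×10 (XXX)
  5 contains 1×5 (V)

CDXXXV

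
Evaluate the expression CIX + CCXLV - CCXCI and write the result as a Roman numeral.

CIX = 109, CCXLV = 245, CCXCI = 291
109 + 245 = 354
354 - 291 = 63

LXIII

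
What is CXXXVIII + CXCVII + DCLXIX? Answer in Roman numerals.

CXXXVIII = 138, CXCVII = 197, DCLXIX = 669
138 + 197 = 335
335 + 669 = 1004

MIV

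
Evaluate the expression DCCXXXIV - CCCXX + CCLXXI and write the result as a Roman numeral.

DCCXXXIV = 734, CCCXX = 320, CCLXXI = 271
734 - 320 = 414
414 + 271 = 685

DCLXXXV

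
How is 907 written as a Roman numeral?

Convert 907 to Roman numerals:
  907 contains 1×900 (CM)
  7 contains 1×5 (V)
  2 contains 2×1 (II)

CMVII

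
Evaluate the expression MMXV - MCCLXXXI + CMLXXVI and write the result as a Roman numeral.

MMXV = 2015, MCCLXXXI = 1281, CMLXXVI = 976
2015 - 1281 = 734
734 + 976 = 1710

MDCCX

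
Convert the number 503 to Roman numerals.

Convert 503 to Roman numerals:
  503 contains 1×500 (D)
  3 contains 3×1 (III)

DIII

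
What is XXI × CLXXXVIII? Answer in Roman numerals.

XXI = 21
CLXXXVIII = 188
21 × 188 = 3948

MMMCMXLVIII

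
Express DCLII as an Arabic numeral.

DCLII: D=500, C=100, L=50, I=1, I=1
500 + 100 + 50 + 1 + 1 = 652

652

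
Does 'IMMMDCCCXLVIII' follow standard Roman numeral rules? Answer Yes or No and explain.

'IMMMDCCCXLVIII': Invalid subtractive combination: IM

No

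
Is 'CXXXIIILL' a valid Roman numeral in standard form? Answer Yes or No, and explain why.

'CXXXIIILL': L should not appear more than once

No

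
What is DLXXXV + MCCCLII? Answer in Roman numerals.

DLXXXV = 585
MCCCLII = 1352
585 + 1352 = 1937

MCMXXXVII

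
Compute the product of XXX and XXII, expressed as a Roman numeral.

XXX = 30
XXII = 22
30 × 22 = 660

DCLX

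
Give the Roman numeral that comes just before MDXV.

MDXV = 1515; previous is 1514

MDXIV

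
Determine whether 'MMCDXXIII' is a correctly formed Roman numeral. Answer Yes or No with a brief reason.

'MMCDXXIII': Check the rules: uses only the symbols I, V, X, L, C, D, M; no symbol is repeated more than three times in a row; V, L and D each appear at most once; the only place a smaller symbol precedes a larger one is the allowed subtractive pair CD, the symbol right after such a pair (if any) is smaller than the pair's first symbol, and otherwise the values never increase from left to right. Value: M (1000) + M (1000) + CD (400) + X (10) + X (10) + I (1) + I (1) + I (1) = 2423. So it is a valid standard Roman numeral.

Yes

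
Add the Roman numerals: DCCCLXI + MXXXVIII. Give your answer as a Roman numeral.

DCCCLXI = 861
MXXXVIII = 1038
861 + 1038 = 1899

MDCCCXCIX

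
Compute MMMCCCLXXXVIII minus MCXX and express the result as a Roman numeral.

MMMCCCLXXXVIII = 3388
MCXX = 1120
3388 - 1120 = 2268

MMCCLXVIII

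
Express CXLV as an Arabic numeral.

CXLV: C=100, XL=40, V=5
100 + 40 + 5 = 145

145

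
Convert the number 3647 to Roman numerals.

Convert 3647 to Roman numerals:
  3647 contains 3×1000 (MMM)
  647 contains 1×500 (D)
  147 contains 1×100 (C)
  47 contains 1×40 (XL)
  7 contains 1×5 (V)
  2 contains 2×1 (II)

MMMDCXLVII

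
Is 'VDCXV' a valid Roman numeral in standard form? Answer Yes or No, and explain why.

'VDCXV': V should not appear more than once

No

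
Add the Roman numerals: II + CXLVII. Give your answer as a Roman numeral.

II = 2
CXLVII = 147
2 + 147 = 149

CXLIX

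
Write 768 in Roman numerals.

Convert 768 to Roman numerals:
  768 contains 1×500 (D)
  268 contains 2×100 (CC)
  68 contains 1×50 (L)
  18 contains 1×10 (X)
  8 contains 1×5 (V)
  3 contains 3×1 (III)

DCCLXVIII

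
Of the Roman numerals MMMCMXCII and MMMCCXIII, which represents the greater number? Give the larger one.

MMMCMXCII = 3992
MMMCCXIII = 3213
3992 is larger

MMMCMXCII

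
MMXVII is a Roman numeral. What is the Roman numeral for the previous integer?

MMXVII = 2017, so the previous integer is 2017 - 1 = 2016

MMXVI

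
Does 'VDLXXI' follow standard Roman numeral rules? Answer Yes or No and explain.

'VDLXXI': Invalid subtractive combination: VD

No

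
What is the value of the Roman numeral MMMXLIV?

MMMXLIV: M=1000, M=1000, M=1000, XL=40, IV=4
1000 + 1000 + 1000 + 40 + 4 = 3044

3044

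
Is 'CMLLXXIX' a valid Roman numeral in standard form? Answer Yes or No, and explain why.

'CMLLXXIX': L should not appear more than once

No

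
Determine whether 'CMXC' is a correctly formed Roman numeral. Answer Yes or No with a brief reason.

'CMXC': Check the rules: uses only the symbols I, V, X, L, C, D, M; no symbol is repeated more than three times in a row; V, L and D each appear at most once; the only places a smaller symbol precedes a larger one are the allowed subtractive pairs CM, XC, the symbol right after such a pair (if any) is smaller than the pair's first symbol, and otherwise the values never increase from left to right. Value: CM (900) + XC (90) = 990. So it is a valid standard Roman numeral.

Yes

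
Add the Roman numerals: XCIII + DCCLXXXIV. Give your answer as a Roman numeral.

XCIII = 93
DCCLXXXIV = 784
93 + 784 = 877

DCCCLXXVII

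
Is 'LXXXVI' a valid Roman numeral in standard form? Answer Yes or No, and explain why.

'LXXXVI': Check the rules: uses only the symbols I, V, X, L, C, D, M; no symbol is repeated more than three times in a row; V, L and D each appear at most once; no smaller symbol precedes a larger one (values never increase from left to right). Value: L (50) + X (10) + X (10) + X (10) + V (5) + I (1) = 86. So it is a valid standard Roman numeral.

Yes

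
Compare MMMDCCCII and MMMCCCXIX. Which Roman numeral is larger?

MMMDCCCII = 3802
MMMCCCXIX = 3319
3802 is larger

MMMDCCCII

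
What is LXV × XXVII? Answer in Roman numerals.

LXV = 65
XXVII = 27
65 × 27 = 1755

MDCCLV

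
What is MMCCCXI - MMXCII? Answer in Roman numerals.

MMCCCXI = 2311
MMXCII = 2092
2311 - 2092 = 219

CCXIX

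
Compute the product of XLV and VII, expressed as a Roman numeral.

XLV = 45
VII = 7
45 × 7 = 315

CCCXV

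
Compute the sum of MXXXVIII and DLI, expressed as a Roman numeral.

MXXXVIII = 1038
DLI = 551
1038 + 551 = 1589

MDLXXXIX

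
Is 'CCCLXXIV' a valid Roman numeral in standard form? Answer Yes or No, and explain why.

'CCCLXXIV': Check the rules: uses only the symbols I, V, X, L, C, D, M; no symbol is repeated more than three times in a row; V, L and D each appear at most once; the only place a smaller symbol precedes a larger one is the allowed subtractive pair IV, the symbol right after such a pair (if any) is smaller than the pair's first symbol, and otherwise the values never increase from left to right. Value: C (100) + C (100) + C (100) + L (50) + X (10) + X (10) + IV (4) = 374. So it is a valid standard Roman numeral.

Yes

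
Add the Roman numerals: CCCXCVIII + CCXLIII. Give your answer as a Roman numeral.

CCCXCVIII = 398
CCXLIII = 243
398 + 243 = 641

DCXLI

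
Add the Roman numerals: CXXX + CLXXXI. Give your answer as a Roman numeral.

CXXX = 130
CLXXXI = 181
130 + 181 = 311

CCCXI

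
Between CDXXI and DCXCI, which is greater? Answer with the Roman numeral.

CDXXI = 421
DCXCI = 691
691 is larger

DCXCI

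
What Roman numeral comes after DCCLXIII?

DCCLXIII = 763, so the next integer is 763 + 1 = 764

DCCLXIV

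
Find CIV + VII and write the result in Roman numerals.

CIV = 104
VII = 7
104 + 7 = 111

CXI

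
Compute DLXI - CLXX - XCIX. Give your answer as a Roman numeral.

DLXI = 561, CLXX = 170, XCIX = 99
561 - 170 = 391
391 - 99 = 292

CCXCII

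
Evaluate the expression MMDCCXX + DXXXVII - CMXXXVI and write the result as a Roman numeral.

MMDCCXX = 2720, DXXXVII = 537, CMXXXVI = 936
2720 + 537 = 3257
3257 - 936 = 2321

MMCCCXXI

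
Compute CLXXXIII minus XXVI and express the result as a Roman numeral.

CLXXXIII = 183
XXVI = 26
183 - 26 = 157

CLVII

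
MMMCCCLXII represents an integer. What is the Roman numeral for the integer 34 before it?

MMMCCCLXII = 3362
3362 - 34 = 3328

MMMCCCXXVIII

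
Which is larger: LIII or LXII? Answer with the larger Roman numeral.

LIII = 53
LXII = 62
62 is larger

LXII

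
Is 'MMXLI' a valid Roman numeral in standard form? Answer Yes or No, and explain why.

'MMXLI': Check the rules: uses only the symbols I, V, X, L, C, D, M; no symbol is repeated more than three times in a row; V, L and D each appear at most once; the only place a smaller symbol precedes a larger one is the allowed subtractive pair XL, the symbol right after such a pair (if any) is smaller than the pair's first symbol, and otherwise the values never increase from left to right. Value: M (1000) + M (1000) + XL (40) + I (1) = 2041. So it is a valid standard Roman numeral.

Yes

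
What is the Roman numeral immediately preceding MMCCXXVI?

MMCCXXVI = 2226; previous is 2225

MMCCXXV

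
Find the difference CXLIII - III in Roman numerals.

CXLIII = 143
III = 3
143 - 3 = 140

CXL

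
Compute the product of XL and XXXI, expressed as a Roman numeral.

XL = 40
XXXI = 31
40 × 31 = 1240

MCCXL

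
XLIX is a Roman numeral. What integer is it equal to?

XLIX: XL=40, IX=9
40 + 9 = 49

49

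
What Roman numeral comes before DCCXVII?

DCCXVII = 717, so the previous integer is 717 - 1 = 716

DCCXVI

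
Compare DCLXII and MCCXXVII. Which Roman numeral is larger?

DCLXII = 662
MCCXXVII = 1227
1227 is larger

MCCXXVII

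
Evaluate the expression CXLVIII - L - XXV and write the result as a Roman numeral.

CXLVIII = 148, L = 50, XXV = 25
148 - 50 = 98
98 - 25 = 73

LXXIII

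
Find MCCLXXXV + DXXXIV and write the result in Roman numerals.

MCCLXXXV = 1285
DXXXIV = 534
1285 + 534 = 1819

MDCCCXIX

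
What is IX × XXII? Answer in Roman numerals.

IX = 9
XXII = 22
9 × 22 = 198

CXCVIII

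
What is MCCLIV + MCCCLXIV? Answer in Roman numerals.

MCCLIV = 1254
MCCCLXIV = 1364
1254 + 1364 = 2618

MMDCXVIII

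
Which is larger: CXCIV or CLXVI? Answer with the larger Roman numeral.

CXCIV = 194
CLXVI = 166
194 is larger

CXCIV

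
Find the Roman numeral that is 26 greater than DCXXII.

DCXXII = 622
622 + 26 = 648

DCXLVIII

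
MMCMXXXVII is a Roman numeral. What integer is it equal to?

MMCMXXXVII: M=1000, M=1000, CM=900, X=10, X=10, X=10, V=5, I=1, I=1
1000 + 1000 + 900 + 10 + 10 + 10 + 5 + 1 + 1 = 2937

2937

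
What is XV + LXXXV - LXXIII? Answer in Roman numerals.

XV = 15, LXXXV = 85, LXXIII = 73
15 + 85 = 100
100 - 73 = 27

XXVII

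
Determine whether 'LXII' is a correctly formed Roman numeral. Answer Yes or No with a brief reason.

'LXII': Check the rules: uses only the symbols I, V, X, L, C, D, M; no symbol is repeated more than three times in a row; V, L and D each appear at most once; no smaller symbol precedes a larger one (values never increase from left to right). Value: L (50) + X (10) + I (1) + I (1) = 62. So it is a valid standard Roman numeral.

Yes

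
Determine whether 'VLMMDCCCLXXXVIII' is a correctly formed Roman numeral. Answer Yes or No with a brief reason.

'VLMMDCCCLXXXVIII': V should not appear more than once

No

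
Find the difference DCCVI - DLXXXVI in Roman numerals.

DCCVI = 706
DLXXXVI = 586
706 - 586 = 120

CXX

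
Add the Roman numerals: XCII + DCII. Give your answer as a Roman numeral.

XCII = 92
DCII = 602
92 + 602 = 694

DCXCIV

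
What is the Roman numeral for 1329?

Convert 1329 to Roman numerals:
  1329 contains 1×1000 (M)
  329 contains 3×100 (CCC)
  29 contains 2×10 (XX)
  9 contains 1×9 (IX)

MCCCXXIX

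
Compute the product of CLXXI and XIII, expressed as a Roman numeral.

CLXXI = 171
XIII = 13
171 × 13 = 2223

MMCCXXIII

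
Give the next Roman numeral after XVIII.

XVIII = 18, so the next integer is 18 + 1 = 19

XIX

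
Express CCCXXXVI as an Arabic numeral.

CCCXXXVI: C=100, C=100, C=100, X=10, X=10, X=10, V=5, I=1
100 + 100 + 100 + 10 + 10 + 10 + 5 + 1 = 336

336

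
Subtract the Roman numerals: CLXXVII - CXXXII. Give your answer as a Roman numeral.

CLXXVII = 177
CXXXII = 132
177 - 132 = 45

XLV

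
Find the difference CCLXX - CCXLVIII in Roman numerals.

CCLXX = 270
CCXLVIII = 248
270 - 248 = 22

XXII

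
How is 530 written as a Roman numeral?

Convert 530 to Roman numerals:
  530 contains 1×500 (D)
  30 contains 3×10 (XXX)

DXXX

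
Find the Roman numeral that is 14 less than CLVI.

CLVI = 156
156 - 14 = 142

CXLII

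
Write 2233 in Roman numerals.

Convert 2233 to Roman numerals:
  2233 contains 2×1000 (MM)
  233 contains 2×100 (CC)
  33 contains 3×10 (XXX)
  3 contains 3×1 (III)

MMCCXXXIII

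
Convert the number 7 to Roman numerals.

Convert 7 to Roman numerals:
  7 contains 1×5 (V)
  2 contains 2×1 (II)

VII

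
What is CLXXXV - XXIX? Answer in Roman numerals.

CLXXXV = 185
XXIX = 29
185 - 29 = 156

CLVI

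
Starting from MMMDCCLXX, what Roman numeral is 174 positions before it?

MMMDCCLXX = 3770
3770 - 174 = 3596

MMMDXCVI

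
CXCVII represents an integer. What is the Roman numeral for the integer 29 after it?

CXCVII = 197
197 + 29 = 226

CCXXVI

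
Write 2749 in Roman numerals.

Convert 2749 to Roman numerals:
  2749 contains 2×1000 (MM)
  749 contains 1×500 (D)
  249 contains 2×100 (CC)
  49 contains 1×40 (XL)
  9 contains 1×9 (IX)

MMDCCXLIX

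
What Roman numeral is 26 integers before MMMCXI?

MMMCXI = 3111
3111 - 26 = 3085

MMMLXXXV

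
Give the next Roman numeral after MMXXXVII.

MMXXXVII = 2037; next is 2038

MMXXXVIII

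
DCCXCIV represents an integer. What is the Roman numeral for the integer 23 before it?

DCCXCIV = 794
794 - 23 = 771

DCCLXXI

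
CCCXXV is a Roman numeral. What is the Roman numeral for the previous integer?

CCCXXV = 325, so the previous integer is 325 - 1 = 324

CCCXXIV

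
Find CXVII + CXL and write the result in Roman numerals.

CXVII = 117
CXL = 140
117 + 140 = 257

CCLVII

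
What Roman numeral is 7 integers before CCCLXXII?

CCCLXXII = 372
372 - 7 = 365

CCCLXV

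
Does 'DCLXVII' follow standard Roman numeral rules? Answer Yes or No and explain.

'DCLXVII': Check the rules: uses only the symbols I, V, X, L, C, D, M; no symbol is repeated more than three times in a row; V, L and D each appear at most once; no smaller symbol precedes a larger one (values never increase from left to right). Value: D (500) + C (100) + L (50) + X (10) + V (5) + I (1) + I (1) = 667. So it is a valid standard Roman numeral.

Yes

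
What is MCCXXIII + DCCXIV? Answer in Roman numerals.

MCCXXIII = 1223
DCCXIV = 714
1223 + 714 = 1937

MCMXXXVII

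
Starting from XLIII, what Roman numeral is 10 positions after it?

XLIII = 43
43 + 10 = 53

LIII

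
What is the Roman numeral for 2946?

Convert 2946 to Roman numerals:
  2946 contains 2×1000 (MM)
  946 contains 1×900 (CM)
  46 contains 1×40 (XL)
  6 contains 1×5 (V)
  1 contains 1×1 (I)

MMCMXLVI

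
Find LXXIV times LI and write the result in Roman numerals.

LXXIV = 74
LI = 51
74 × 51 = 3774

MMMDCCLXXIV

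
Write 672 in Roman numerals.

Convert 672 to Roman numerals:
  672 contains 1×500 (D)
  172 contains 1×100 (C)
  72 contains 1×50 (L)
  22 contains 2×10 (XX)
  2 contains 2×1 (II)

DCLXXII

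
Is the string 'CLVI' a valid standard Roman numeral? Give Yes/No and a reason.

'CLVI': Check the rules: uses only the symbols I, V, X, L, C, D, M; no symbol is repeated more than three times in a row; V, L and D each appear at most once; no smaller symbol precedes a larger one (values never increase from left to right). Value: C (100) + L (50) + V (5) + I (1) = 156. So it is a valid standard Roman numeral.

Yes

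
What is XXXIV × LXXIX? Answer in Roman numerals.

XXXIV = 34
LXXIX = 79
34 × 79 = 2686

MMDCLXXXVI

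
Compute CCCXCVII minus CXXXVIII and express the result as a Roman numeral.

CCCXCVII = 397
CXXXVIII = 138
397 - 138 = 259

CCLIX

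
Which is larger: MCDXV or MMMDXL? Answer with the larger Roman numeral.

MCDXV = 1415
MMMDXL = 3540
3540 is larger

MMMDXL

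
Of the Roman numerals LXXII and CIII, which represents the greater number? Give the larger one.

LXXII = 72
CIII = 103
103 is larger

CIII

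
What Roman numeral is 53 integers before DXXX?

DXXX = 530
530 - 53 = 477

CDLXXVII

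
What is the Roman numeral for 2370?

Convert 2370 to Roman numerals:
  2370 contains 2×1000 (MM)
  370 contains 3×100 (CCC)
  70 contains 1×50 (L)
  20 contains 2×10 (XX)

MMCCCLXX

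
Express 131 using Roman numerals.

Convert 131 to Roman numerals:
  131 contains 1×100 (C)
  31 contains 3×10 (XXX)
  1 contains 1×1 (I)

CXXXI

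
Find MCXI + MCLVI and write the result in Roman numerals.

MCXI = 1111
MCLVI = 1156
1111 + 1156 = 2267

MMCCLXVII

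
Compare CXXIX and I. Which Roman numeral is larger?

CXXIX = 129
I = 1
129 is larger

CXXIX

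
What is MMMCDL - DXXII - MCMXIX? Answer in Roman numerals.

MMMCDL = 3450, DXXII = 522, MCMXIX = 1919
3450 - 522 = 2928
2928 - 1919 = 1009

MIX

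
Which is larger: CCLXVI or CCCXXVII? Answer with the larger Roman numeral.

CCLXVI = 266
CCCXXVII = 327
327 is larger

CCCXXVII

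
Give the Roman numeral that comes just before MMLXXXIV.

MMLXXXIV = 2084; previous is 2083

MMLXXXIII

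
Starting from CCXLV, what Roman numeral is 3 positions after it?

CCXLV = 245
245 + 3 = 248

CCXLVIII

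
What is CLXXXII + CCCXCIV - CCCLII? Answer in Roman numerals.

CLXXXII = 182, CCCXCIV = 394, CCCLII = 352
182 + 394 = 576
576 - 352 = 224

CCXXIV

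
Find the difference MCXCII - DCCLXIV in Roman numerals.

MCXCII = 1192
DCCLXIV = 764
1192 - 764 = 428

CDXXVIII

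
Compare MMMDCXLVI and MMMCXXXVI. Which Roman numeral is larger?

MMMDCXLVI = 3646
MMMCXXXVI = 3136
3646 is larger

MMMDCXLVI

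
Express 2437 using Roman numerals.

Convert 2437 to Roman numerals:
  2437 contains 2×1000 (MM)
  437 contains 1×400 (CD)
  37 contains 3×10 (XXX)
  7 contains 1×5 (V)
  2 contains 2×1 (II)

MMCDXXXVII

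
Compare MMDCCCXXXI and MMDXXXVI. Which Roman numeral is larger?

MMDCCCXXXI = 2831
MMDXXXVI = 2536
2831 is larger

MMDCCCXXXI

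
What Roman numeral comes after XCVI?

XCVI = 96; next is 97

XCVII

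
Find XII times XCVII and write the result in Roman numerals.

XII = 12
XCVII = 97
12 × 97 = 1164

MCLXIV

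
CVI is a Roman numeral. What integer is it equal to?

CVI: C=100, V=5, I=1
100 + 5 + 1 = 106

106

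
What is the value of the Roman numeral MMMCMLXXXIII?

MMMCMLXXXIII: M=1000, M=1000, M=1000, CM=900, L=50, X=10, X=10, X=10, I=1, I=1, I=1
1000 + 1000 + 1000 + 900 + 50 + 10 + 10 + 10 + 1 + 1 + 1 = 3983

3983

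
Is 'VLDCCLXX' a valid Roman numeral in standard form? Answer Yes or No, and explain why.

'VLDCCLXX': L should not appear more than once

No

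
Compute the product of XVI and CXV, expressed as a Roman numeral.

XVI = 16
CXV = 115
16 × 115 = 1840

MDCCCXL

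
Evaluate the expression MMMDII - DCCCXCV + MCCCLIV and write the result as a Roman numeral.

MMMDII = 3502, DCCCXCV = 895, MCCCLIV = 1354
3502 - 895 = 2607
2607 + 1354 = 3961

MMMCMLXI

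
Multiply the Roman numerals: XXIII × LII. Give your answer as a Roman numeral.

XXIII = 23
LII = 52
23 × 52 = 1196

MCXCVI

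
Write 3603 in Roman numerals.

Convert 3603 to Roman numerals:
  3603 contains 3×1000 (MMM)
  603 contains 1×500 (D)
  103 contains 1×100 (C)
  3 contains 3×1 (III)

MMMDCIII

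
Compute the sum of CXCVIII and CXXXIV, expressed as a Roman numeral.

CXCVIII = 198
CXXXIV = 134
198 + 134 = 332

CCCXXXII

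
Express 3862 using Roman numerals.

Convert 3862 to Roman numerals:
  3862 contains 3×1000 (MMM)
  862 contains 1×500 (D)
  362 contains 3×100 (CCC)
  62 contains 1×50 (L)
  12 contains 1×10 (X)
  2 contains 2×1 (II)

MMMDCCCLXII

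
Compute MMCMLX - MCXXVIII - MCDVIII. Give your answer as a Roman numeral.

MMCMLX = 2960, MCXXVIII = 1128, MCDVIII = 1408
2960 - 1128 = 1832
1832 - 1408 = 424

CDXXIV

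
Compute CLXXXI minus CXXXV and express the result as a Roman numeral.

CLXXXI = 181
CXXXV = 135
181 - 135 = 46

XLVI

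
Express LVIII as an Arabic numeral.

LVIII: L=50, V=5, I=1, I=1, I=1
50 + 5 + 1 + 1 + 1 = 58

58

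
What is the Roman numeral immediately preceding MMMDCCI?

MMMDCCI = 3701; previous is 3700

MMMDCC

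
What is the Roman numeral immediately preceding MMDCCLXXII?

MMDCCLXXII = 2772, so the previous integer is 2772 - 1 = 2771

MMDCCLXXI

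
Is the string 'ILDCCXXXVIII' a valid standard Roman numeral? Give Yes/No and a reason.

'ILDCCXXXVIII': Invalid subtractive combination: IL

No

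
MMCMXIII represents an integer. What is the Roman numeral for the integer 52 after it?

MMCMXIII = 2913
2913 + 52 = 2965

MMCMLXV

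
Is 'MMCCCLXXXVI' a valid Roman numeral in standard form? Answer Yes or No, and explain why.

'MMCCCLXXXVI': Check the rules: uses only the symbols I, V, X, L, C, D, M; no symbol is repeated more than three times in a row; V, L and D each appear at most once; no smaller symbol precedes a larger one (values never increase from left to right). Value: M (1000) + M (1000) + C (100) + C (100) + C (100) + L (50) + X (10) + X (10) + X (10) + V (5) + I (1) = 2386. So it is a valid standard Roman numeral.

Yes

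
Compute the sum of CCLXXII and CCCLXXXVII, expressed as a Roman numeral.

CCLXXII = 272
CCCLXXXVII = 387
272 + 387 = 659

DCLIX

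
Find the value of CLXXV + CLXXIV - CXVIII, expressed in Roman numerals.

CLXXV = 175, CLXXIV = 174, CXVIII = 118
175 + 174 = 349
349 - 118 = 231

CCXXXI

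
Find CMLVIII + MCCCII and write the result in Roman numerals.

CMLVIII = 958
MCCCII = 1302
958 + 1302 = 2260

MMCCLX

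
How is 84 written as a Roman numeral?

Convert 84 to Roman numerals:
  84 contains 1×50 (L)
  34 contains 3×10 (XXX)
  4 contains 1×4 (IV)

LXXXIV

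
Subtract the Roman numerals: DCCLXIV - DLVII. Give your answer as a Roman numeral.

DCCLXIV = 764
DLVII = 557
764 - 557 = 207

CCVII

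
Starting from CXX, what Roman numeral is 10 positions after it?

CXX = 120
120 + 10 = 130

CXXX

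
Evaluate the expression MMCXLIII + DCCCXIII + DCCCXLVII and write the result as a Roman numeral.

MMCXLIII = 2143, DCCCXIII = 813, DCCCXLVII = 847
2143 + 813 = 2956
2956 + 847 = 3803

MMMDCCCIII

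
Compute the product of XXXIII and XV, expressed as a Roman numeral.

XXXIII = 33
XV = 15
33 × 15 = 495

CDXCV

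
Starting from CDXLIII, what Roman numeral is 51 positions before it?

CDXLIII = 443
443 - 51 = 392

CCCXCII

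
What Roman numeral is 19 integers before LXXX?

LXXX = 80
80 - 19 = 61

LXI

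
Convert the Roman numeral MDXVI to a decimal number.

MDXVI: M=1000, D=500, X=10, V=5, I=1
1000 + 500 + 10 + 5 + 1 = 1516

1516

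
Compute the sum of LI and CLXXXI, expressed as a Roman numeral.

LI = 51
CLXXXI = 181
51 + 181 = 232

CCXXXII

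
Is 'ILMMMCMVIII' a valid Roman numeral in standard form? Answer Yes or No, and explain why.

'ILMMMCMVIII': Invalid subtractive combination: IL

No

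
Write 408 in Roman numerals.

Convert 408 to Roman numerals:
  408 contains 1×400 (CD)
  8 contains 1×5 (V)
  3 contains 3×1 (III)

CDVIII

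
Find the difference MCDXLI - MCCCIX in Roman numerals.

MCDXLI = 1441
MCCCIX = 1309
1441 - 1309 = 132

CXXXII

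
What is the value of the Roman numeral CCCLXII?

CCCLXII: C=100, C=100, C=100, L=50, X=10, I=1, I=1
100 + 100 + 100 + 50 + 10 + 1 + 1 = 362

362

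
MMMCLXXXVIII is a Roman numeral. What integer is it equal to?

MMMCLXXXVIII: M=1000, M=1000, M=1000, C=100, L=50, X=10, X=10, X=10, V=5, I=1, I=1, I=1
1000 + 1000 + 1000 + 100 + 50 + 10 + 10 + 10 + 5 + 1 + 1 + 1 = 3188

3188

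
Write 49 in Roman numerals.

Convert 49 to Roman numerals:
  49 contains 1×40 (XL)
  9 contains 1×9 (IX)

XLIX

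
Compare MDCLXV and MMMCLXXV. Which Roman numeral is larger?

MDCLXV = 1665
MMMCLXXV = 3175
3175 is larger

MMMCLXXV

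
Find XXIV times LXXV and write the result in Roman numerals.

XXIV = 24
LXXV = 75
24 × 75 = 1800

MDCCC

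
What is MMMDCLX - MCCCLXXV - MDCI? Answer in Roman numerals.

MMMDCLX = 3660, MCCCLXXV = 1375, MDCI = 1601
3660 - 1375 = 2285
2285 - 1601 = 684

DCLXXXIV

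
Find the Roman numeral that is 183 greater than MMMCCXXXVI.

MMMCCXXXVI = 3236
3236 + 183 = 3419

MMMCDXIX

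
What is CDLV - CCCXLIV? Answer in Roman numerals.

CDLV = 455
CCCXLIV = 344
455 - 344 = 111

CXI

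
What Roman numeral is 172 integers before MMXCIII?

MMXCIII = 2093
2093 - 172 = 1921

MCMXXI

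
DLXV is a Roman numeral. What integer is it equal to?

DLXV: D=500, L=50, X=10, V=5
500 + 50 + 10 + 5 = 565

565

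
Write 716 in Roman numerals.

Convert 716 to Roman numerals:
  716 contains 1×500 (D)
  216 contains 2×100 (CC)
  16 contains 1×10 (X)
  6 contains 1×5 (V)
  1 contains 1×1 (I)

DCCXVI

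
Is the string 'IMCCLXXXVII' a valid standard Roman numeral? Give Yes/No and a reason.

'IMCCLXXXVII': Invalid subtractive combination: IM

No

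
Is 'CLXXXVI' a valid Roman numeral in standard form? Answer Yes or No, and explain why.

'CLXXXVI': Check the rules: uses only the symbols I, V, X, L, C, D, M; no symbol is repeated more than three times in a row; V, L and D each appear at most once; no smaller symbol precedes a larger one (values never increase from left to right). Value: C (100) + L (50) + X (10) + X (10) + X (10) + V (5) + I (1) = 186. So it is a valid standard Roman numeral.

Yes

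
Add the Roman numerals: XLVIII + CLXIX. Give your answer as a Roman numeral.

XLVIII = 48
CLXIX = 169
48 + 169 = 217

CCXVII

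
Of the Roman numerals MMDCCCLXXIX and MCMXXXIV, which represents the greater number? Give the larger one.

MMDCCCLXXIX = 2879
MCMXXXIV = 1934
2879 is larger

MMDCCCLXXIX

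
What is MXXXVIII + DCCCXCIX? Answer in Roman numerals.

MXXXVIII = 1038
DCCCXCIX = 899
1038 + 899 = 1937

MCMXXXVII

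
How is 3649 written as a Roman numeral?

Convert 3649 to Roman numerals:
  3649 contains 3×1000 (MMM)
  649 contains 1×500 (D)
  149 contains 1×100 (C)
  49 contains 1×40 (XL)
  9 contains 1×9 (IX)

MMMDCXLIX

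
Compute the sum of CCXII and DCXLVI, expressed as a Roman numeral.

CCXII = 212
DCXLVI = 646
212 + 646 = 858

DCCCLVIII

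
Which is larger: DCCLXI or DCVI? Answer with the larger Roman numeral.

DCCLXI = 761
DCVI = 606
761 is larger

DCCLXI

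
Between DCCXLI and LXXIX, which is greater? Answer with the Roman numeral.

DCCXLI = 741
LXXIX = 79
741 is larger

DCCXLI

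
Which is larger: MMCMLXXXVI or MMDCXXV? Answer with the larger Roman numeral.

MMCMLXXXVI = 2986
MMDCXXV = 2625
2986 is larger

MMCMLXXXVI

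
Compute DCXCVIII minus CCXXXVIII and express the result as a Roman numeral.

DCXCVIII = 698
CCXXXVIII = 238
698 - 238 = 460

CDLX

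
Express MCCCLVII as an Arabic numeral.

MCCCLVII: M=1000, C=100, C=100, C=100, L=50, V=5, I=1, I=1
1000 + 100 + 100 + 100 + 50 + 5 + 1 + 1 = 1357

1357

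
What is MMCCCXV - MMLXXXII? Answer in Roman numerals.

MMCCCXV = 2315
MMLXXXII = 2082
2315 - 2082 = 233

CCXXXIII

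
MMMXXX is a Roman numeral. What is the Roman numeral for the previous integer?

MMMXXX = 3030; previous is 3029

MMMXXIX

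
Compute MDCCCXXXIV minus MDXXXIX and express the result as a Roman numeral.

MDCCCXXXIV = 1834
MDXXXIX = 1539
1834 - 1539 = 295

CCXCV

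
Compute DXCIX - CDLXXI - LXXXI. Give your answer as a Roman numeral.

DXCIX = 599, CDLXXI = 471, LXXXI = 81
599 - 471 = 128
128 - 81 = 47

XLVII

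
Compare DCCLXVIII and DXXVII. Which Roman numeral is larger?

DCCLXVIII = 768
DXXVII = 527
768 is larger

DCCLXVIII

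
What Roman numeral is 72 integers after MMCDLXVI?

MMCDLXVI = 2466
2466 + 72 = 2538

MMDXXXVIII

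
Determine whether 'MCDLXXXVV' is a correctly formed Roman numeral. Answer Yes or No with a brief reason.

'MCDLXXXVV': V should not appear more than once

No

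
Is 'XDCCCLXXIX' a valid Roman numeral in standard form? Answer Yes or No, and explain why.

'XDCCCLXXIX': Invalid subtractive combination: XD

No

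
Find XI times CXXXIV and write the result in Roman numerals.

XI = 11
CXXXIV = 134
11 × 134 = 1474

MCDLXXIV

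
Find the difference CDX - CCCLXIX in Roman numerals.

CDX = 410
CCCLXIX = 369
410 - 369 = 41

XLI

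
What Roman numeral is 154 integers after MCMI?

MCMI = 1901
1901 + 154 = 2055

MMLV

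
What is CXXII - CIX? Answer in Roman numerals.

CXXII = 122
CIX = 109
122 - 109 = 13

XIII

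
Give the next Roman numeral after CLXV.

CLXV = 165, so the next integer is 165 + 1 = 166

CLXVI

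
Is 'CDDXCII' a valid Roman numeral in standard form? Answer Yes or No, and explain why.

'CDDXCII': D should not appear more than once

No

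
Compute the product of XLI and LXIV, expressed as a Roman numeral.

XLI = 41
LXIV = 64
41 × 64 = 2624

MMDCXXIV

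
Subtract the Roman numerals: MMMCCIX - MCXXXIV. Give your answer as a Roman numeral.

MMMCCIX = 3209
MCXXXIV = 1134
3209 - 1134 = 2075

MMLXXV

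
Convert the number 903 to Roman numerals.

Convert 903 to Roman numerals:
  903 contains 1×900 (CM)
  3 contains 3×1 (III)

CMIII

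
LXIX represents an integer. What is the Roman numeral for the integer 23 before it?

LXIX = 69
69 - 23 = 46

XLVI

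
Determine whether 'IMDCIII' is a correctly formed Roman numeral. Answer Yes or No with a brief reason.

'IMDCIII': Invalid subtractive combination: IM

No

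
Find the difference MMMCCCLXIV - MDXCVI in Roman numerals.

MMMCCCLXIV = 3364
MDXCVI = 1596
3364 - 1596 = 1768

MDCCLXVIII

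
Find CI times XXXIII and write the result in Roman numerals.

CI = 101
XXXIII = 33
101 × 33 = 3333

MMMCCCXXXIII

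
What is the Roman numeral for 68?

Convert 68 to Roman numerals:
  68 contains 1×50 (L)
  18 contains 1×10 (X)
  8 contains 1×5 (V)
  3 contains 3×1 (III)

LXVIII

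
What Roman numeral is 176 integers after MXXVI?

MXXVI = 1026
1026 + 176 = 1202

MCCII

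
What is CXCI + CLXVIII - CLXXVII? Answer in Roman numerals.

CXCI = 191, CLXVIII = 168, CLXXVII = 177
191 + 168 = 359
359 - 177 = 182

CLXXXII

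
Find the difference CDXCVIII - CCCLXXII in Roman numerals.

CDXCVIII = 498
CCCLXXII = 372
498 - 372 = 126

CXXVI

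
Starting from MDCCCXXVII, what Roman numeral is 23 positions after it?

MDCCCXXVII = 1827
1827 + 23 = 1850

MDCCCL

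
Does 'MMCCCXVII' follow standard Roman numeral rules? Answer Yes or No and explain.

'MMCCCXVII': Check the rules: uses only the symbols I, V, X, L, C, D, M; no symbol is repeated more than three times in a row; V, L and D each appear at most once; no smaller symbol precedes a larger one (values never increase from left to right). Value: M (1000) + M (1000) + C (100) + C (100) + C (100) + X (10) + V (5) + I (1) + I (1) = 2317. So it is a valid standard Roman numeral.

Yes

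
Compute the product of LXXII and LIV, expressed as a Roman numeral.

LXXII = 72
LIV = 54
72 × 54 = 3888

MMMDCCCLXXXVIII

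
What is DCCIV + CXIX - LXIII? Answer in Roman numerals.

DCCIV = 704, CXIX = 119, LXIII = 63
704 + 119 = 823
823 - 63 = 760

DCCLX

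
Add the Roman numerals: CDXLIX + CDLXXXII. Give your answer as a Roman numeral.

CDXLIX = 449
CDLXXXII = 482
449 + 482 = 931

CMXXXI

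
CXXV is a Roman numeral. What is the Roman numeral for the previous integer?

CXXV = 125; previous is 124

CXXIV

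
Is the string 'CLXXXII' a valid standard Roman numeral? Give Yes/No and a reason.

'CLXXXII': Check the rules: uses only the symbols I, V, X, L, C, D, M; no symbol is repeated more than three times in a row; V, L and D each appear at most once; no smaller symbol precedes a larger one (values never increase from left to right). Value: C (100) + L (50) + X (10) + X (10) + X (10) + I (1) + I (1) = 182. So it is a valid standard Roman numeral.

Yes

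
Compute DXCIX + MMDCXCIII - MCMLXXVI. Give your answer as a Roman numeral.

DXCIX = 599, MMDCXCIII = 2693, MCMLXXVI = 1976
599 + 2693 = 3292
3292 - 1976 = 1316

MCCCXVI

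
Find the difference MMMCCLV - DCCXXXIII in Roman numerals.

MMMCCLV = 3255
DCCXXXIII = 733
3255 - 733 = 2522

MMDXXII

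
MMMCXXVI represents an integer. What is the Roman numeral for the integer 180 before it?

MMMCXXVI = 3126
3126 - 180 = 2946

MMCMXLVI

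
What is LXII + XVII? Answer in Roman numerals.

LXII = 62
XVII = 17
62 + 17 = 79

LXXIX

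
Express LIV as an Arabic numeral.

LIV: L=50, IV=4
50 + 4 = 54

54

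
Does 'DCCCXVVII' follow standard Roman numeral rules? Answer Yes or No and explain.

'DCCCXVVII': V should not appear more than once

No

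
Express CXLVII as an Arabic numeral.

CXLVII: C=100, XL=40, V=5, I=1, I=1
100 + 40 + 5 + 1 + 1 = 147

147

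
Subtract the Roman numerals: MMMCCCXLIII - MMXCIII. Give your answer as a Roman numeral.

MMMCCCXLIII = 3343
MMXCIII = 2093
3343 - 2093 = 1250

MCCL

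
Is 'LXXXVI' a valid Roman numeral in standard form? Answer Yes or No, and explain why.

'LXXXVI': Check the rules: uses only the symbols I, V, X, L, C, D, M; no symbol is repeated more than three times in a row; V, L and D each appear at most once; no smaller symbol precedes a larger one (values never increase from left to right). Value: L (50) + X (10) + X (10) + X (10) + V (5) + I (1) = 86. So it is a valid standard Roman numeral.

Yes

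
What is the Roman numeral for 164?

Convert 164 to Roman numerals:
  164 contains 1×100 (C)
  64 contains 1×50 (L)
  14 contains 1×10 (X)
  4 contains 1×4 (IV)

CLXIV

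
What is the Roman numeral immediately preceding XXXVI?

XXXVI = 36, so the previous integer is 36 - 1 = 35

XXXV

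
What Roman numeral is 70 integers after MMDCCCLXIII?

MMDCCCLXIII = 2863
2863 + 70 = 2933

MMCMXXXIII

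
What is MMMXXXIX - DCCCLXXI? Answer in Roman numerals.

MMMXXXIX = 3039
DCCCLXXI = 871
3039 - 871 = 2168

MMCLXVIII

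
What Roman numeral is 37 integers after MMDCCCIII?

MMDCCCIII = 2803
2803 + 37 = 2840

MMDCCCXL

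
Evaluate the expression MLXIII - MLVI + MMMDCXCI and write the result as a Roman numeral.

MLXIII = 1063, MLVI = 1056, MMMDCXCI = 3691
1063 - 1056 = 7
7 + 3691 = 3698

MMMDCXCVIII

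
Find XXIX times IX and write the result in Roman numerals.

XXIX = 29
IX = 9
29 × 9 = 261

CCLXI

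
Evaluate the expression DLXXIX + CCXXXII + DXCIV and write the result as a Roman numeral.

DLXXIX = 579, CCXXXII = 232, DXCIV = 594
579 + 232 = 811
811 + 594 = 1405

MCDV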